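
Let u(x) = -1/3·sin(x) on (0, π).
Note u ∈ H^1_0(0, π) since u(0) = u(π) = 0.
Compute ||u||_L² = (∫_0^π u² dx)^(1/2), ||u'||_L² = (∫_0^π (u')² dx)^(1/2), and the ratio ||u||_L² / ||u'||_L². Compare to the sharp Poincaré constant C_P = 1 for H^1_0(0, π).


||u||_L² / ||u'||_L² = 1 = C_P.

u(x) = -1/3·sin(x), so u'(x) = -cos(x)/3.
Writing u(x) = A·sin(kπx/L) with A = -1/3 and k = 1, use ∫_0^L sin²(kπx/L) dx = L/2 and ∫_0^L cos²(kπx/L) dx = L/2.
u² = 1/9·sin²(x) and (u')² = 1/9·cos²(x), and each of sin², cos² integrates to L/2 = π/2 over (0, π).
∫_0^π u² dx = π/18, so ||u||_L² = sqrt(2)*sqrt(π)/6.
∫_0^π (u')² dx = π/18, so ||u'||_L² = sqrt(2)*sqrt(π)/6.
Ratio ||u||_L² / ||u'||_L² = 1.
Sharp Poincaré constant on H^1_0(0, π) is C_P = L/π = 1, achieved by sin(x).
This is the k = 1 eigenfunction (up to amplitude), so the ratio equals the sharp Poincaré constant exactly.


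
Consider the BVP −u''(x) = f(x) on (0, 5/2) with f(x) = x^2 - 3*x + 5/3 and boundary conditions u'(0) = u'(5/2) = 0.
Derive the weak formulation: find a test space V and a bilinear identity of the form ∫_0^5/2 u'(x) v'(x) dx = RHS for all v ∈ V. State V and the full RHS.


V = H^1(0, 5/2) (no boundary constraint on v; u is determined up to an additive constant); weak form: ∫_0^5/2 u'v' dx = ∫_0^5/2 (x^2 - 3*x + 5/3) v dx for all v ∈ V.

Multiply both sides by a test function v and integrate from 0 to 5/2:
  ∫_0^5/2 −u''(x) v(x) dx = ∫_0^5/2 f(x) v(x) dx.
Integrate the LHS by parts once:
  ∫_0^5/2 −u'' v dx = −[u'(x) v(x)]_0^5/2 + ∫_0^5/2 u'(x) v'(x) dx.
Thus ∫_0^5/2 u'(x) v'(x) dx = ∫_0^5/2 f(x) v(x) dx + [u'(x) v(x)]_0^5/2.
Choose V so that boundary terms are either known or forced to vanish.
u has homogeneous Neumann: u'(0) = u'(5/2) = 0. So [u' v]_0^5/2 = 0·v(5/2) − 0·v(0) = 0 for any v; take V = H^1(0, 5/2).
Weak formulation: find u (satisfying any essential BC) such that ∫_0^5/2 u'(x) v'(x) dx = ∫_0^5/2 f v dx for all v ∈ V (homogeneous Neumann, so boundary terms vanish).
Substituting f(x) = x^2 - 3*x + 5/3, the right-hand side is ∫_0^5/2 (x^2 - 3*x + 5/3) v dx.
Compatibility check (pure Neumann): taking v ≡ 1 ∈ V gives 0 = ∫_0^5/2 f dx + (0) − (0), i.e. ∫_0^5/2 f dx must equal u'(0) − u'(5/2) = 0. Indeed ∫_0^5/2 (x^2 - 3*x + 5/3) dx = 0, so the data are compatible. The solution is then unique only up to an additive constant (fix it e.g. by requiring ∫_0^5/2 u dx = 0).


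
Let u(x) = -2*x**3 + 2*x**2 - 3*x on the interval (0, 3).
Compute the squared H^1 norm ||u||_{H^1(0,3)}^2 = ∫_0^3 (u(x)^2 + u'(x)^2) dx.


||u||_{H^1}^2 = 72027/35

The H^1 norm (squared) on an interval (0, L) is
  ||u||_{H^1}^2 = ∫_0^L u(x)^2 dx + ∫_0^L u'(x)^2 dx.
Compute u'(x) = -6*x**2 + 4*x - 3.
Then u(x)^2 = 4*x**6 - 8*x**5 + 16*x**4 - 12*x**3 + 9*x**2 and u'(x)^2 = 36*x**4 - 48*x**3 + 52*x**2 - 24*x + 9.
Integrate each monomial from 0 to 3 using ∫_0^3 c·x^n dx = c·3^(n+1)/(n+1):
  ∫_0^3 u(x)^2 dx = ∫_0^3 (4*x^6 - 8*x^5 + 16*x^4 - 12*x^3 + 9*x^2) dx. Term by term:
    ∫_0^3 4*x^6 dx = 8748/7;  ∫_0^3 -8*x^5 dx = -972;  ∫_0^3 16*x^4 dx = 3888/5;
    ∫_0^3 -12*x^3 dx = -243;  ∫_0^3 9*x^2 dx = 81.
  Sum: 8748/7 − 972 + 3888/5 − 243 + 81 = 31266/35.
  ∫_0^3 u'(x)^2 dx = ∫_0^3 (36*x^4 - 48*x^3 + 52*x^2 - 24*x + 9) dx. Term by term:
    ∫_0^3 36*x^4 dx = 8748/5;  ∫_0^3 -48*x^3 dx = -972;  ∫_0^3 52*x^2 dx = 468;
    ∫_0^3 -24*x dx = -108;  ∫_0^3 9 dx = 27.
  Sum: 8748/5 − 972 + 468 − 108 + 27 = 5823/5.
Adding: ||u||_{H^1}^2 = 31266/35 + 5823/5 = 72027/35.


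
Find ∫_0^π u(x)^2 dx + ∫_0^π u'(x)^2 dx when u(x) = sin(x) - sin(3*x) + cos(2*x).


||u||_{H^1(0,π)}^2 = -56/3 + 17*π/2

u'(x) = -2*sin(2*x) + cos(x) - 3*cos(3*x).
Expand u² and (u')² and integrate term by term on (0, π), using: for integers n ≥ 1, ∫_0^π sin²(nx) dx = ∫_0^π cos²(nx) dx = π/2; for n ≠ n', ∫_0^π sin(nx)sin(n'x) dx = ∫_0^π cos(nx)cos(n'x) dx = 0; and by product-to-sum, ∫_0^π sin(nx)cos(n'x) dx = ½∫_0^π [sin((n+n')x) + sin((n−n')x)] dx, which is 0 when n+n' is even and 2n/(n²−n'²) when n+n' is odd (it need not vanish on (0, π)).
  u² squared terms: (-1)²·∫sin(3x)² dx = 1·π/2 = π/2;  (1)²·∫cos(2x)² dx = 1·π/2 = π/2;  (1)²·∫sin(x)² dx = 1·π/2 = π/2.
  u² cross terms: 2·(-1)·(1)·∫sin(3x)·cos(2x) dx = -2·(6/5) = -12/5;  2·(-1)·(1)·∫sin(3x)·sin(x) dx = -2·(0) = 0;  2·(1)·(1)·∫cos(2x)·sin(x) dx = 2·(-2/3) = -4/3.
  So ∫_0^π u² dx = π/2 + π/2 + π/2 − 12/5 + 0 − 4/3 = -56/15 + 3*π/2.
  (u')² squared terms: (-3)²·∫cos(3x)² dx = 9·π/2 = 9*π/2;  (-2)²·∫sin(2x)² dx = 4·π/2 = 2*π;  (1)²·∫cos(x)² dx = 1·π/2 = π/2.
  (u')² cross terms: 2·(-3)·(-2)·∫cos(3x)·sin(2x) dx = 12·(-4/5) = -48/5;  2·(-3)·(1)·∫cos(3x)·cos(x) dx = -6·(0) = 0;  2·(-2)·(1)·∫sin(2x)·cos(x) dx = -4·(4/3) = -16/3.
  So ∫_0^π (u')² dx = 9*π/2 + 2*π + π/2 − 48/5 + 0 − 16/3 = -224/15 + 7*π.
||u||_{H^1}^2 = (-56/15 + 3*π/2) + (-224/15 + 7*π) = -56/3 + 17*π/2.


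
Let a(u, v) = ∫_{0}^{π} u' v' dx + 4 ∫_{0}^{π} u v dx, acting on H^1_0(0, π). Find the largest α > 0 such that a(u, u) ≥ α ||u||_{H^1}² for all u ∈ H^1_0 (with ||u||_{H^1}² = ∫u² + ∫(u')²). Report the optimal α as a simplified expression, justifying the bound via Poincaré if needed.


α = 1

Coercivity of a(·,·) on H^1_0(0, π) means a(u, u) ≥ α ||u||_{H^1}² for every u ∈ H^1_0.
The interval has length L = π, and Poincaré/coercivity depend only on L. Here a(u, u) = ∫(u')² + (4)·∫u².
Here c = 4 ≥ 1, so a(u,u) = ∫(u')² + c∫u² ≥ ∫(u')² + ∫u² = ||u||_{H^1}², i.e. α = 1 works. No larger α is possible: a(u,u) ≥ α||u||_{H^1}² means (1−α)∫(u')² ≥ (α−c)∫u², and for the modes u_n = sin(nπ(x−x₀)/L) (x₀ the left endpoint) one has ∫u_n²/∫(u_n')² = (L/(nπ))² → 0, so a(u_n,u_n)/||u_n||_{H^1}² → 1. Hence the optimal constant is α = 1.
Therefore α = 1.


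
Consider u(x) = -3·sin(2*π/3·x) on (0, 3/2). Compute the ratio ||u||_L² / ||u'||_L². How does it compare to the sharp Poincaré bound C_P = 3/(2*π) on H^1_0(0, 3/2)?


||u||_L² / ||u'||_L² = 3/(2*π) = C_P.

u(x) = -3·sin(2*π/3·x), so u'(x) = -2*π*cos(2*π*x/3).
Writing u(x) = A·sin(kπx/L) with A = -3 and k = 1, use ∫_0^L sin²(kπx/L) dx = L/2 and ∫_0^L cos²(kπx/L) dx = L/2.
u² = 9·sin²(2*π/3·x) and (u')² = 4*π^2·cos²(2*π/3·x), and each of sin², cos² integrates to L/2 = 3/4 over (0, 3/2).
∫_0^3/2 u² dx = 27/4, so ||u||_L² = 3*sqrt(3)/2.
∫_0^3/2 (u')² dx = 3*π^2, so ||u'||_L² = sqrt(3)*π.
Ratio ||u||_L² / ||u'||_L² = 3/(2*π).
Sharp Poincaré constant on H^1_0(0, 3/2) is C_P = L/π = 3/(2*π), achieved by sin(2*π/3·x).
This is the k = 1 eigenfunction (up to amplitude), so the ratio equals the sharp Poincaré constant exactly.


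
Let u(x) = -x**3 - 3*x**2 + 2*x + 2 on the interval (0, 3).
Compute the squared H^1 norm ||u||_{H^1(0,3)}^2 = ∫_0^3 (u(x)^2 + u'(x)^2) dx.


||u||_{H^1}^2 = 77799/35

The H^1 norm (squared) on an interval (0, L) is
  ||u||_{H^1}^2 = ∫_0^L u(x)^2 dx + ∫_0^L u'(x)^2 dx.
Compute u'(x) = -3*x**2 - 6*x + 2.
Then u(x)^2 = x**6 + 6*x**5 + 5*x**4 - 16*x**3 - 8*x**2 + 8*x + 4 and u'(x)^2 = 9*x**4 + 36*x**3 + 24*x**2 - 24*x + 4.
Integrate each monomial from 0 to 3 using ∫_0^3 c·x^n dx = c·3^(n+1)/(n+1):
  ∫_0^3 u(x)^2 dx = ∫_0^3 (x^6 + 6*x^5 + 5*x^4 - 16*x^3 - 8*x^2 + 8*x + 4) dx. Term by term:
    ∫_0^3 x^6 dx = 2187/7;  ∫_0^3 6*x^5 dx = 729;  ∫_0^3 5*x^4 dx = 243;
    ∫_0^3 -16*x^3 dx = -324;  ∫_0^3 -8*x^2 dx = -72;  ∫_0^3 8*x dx = 36;
    ∫_0^3 4 dx = 12.
  Sum: 2187/7 + 729 + 243 − 324 − 72 + 36 + 12 = 6555/7.
  ∫_0^3 u'(x)^2 dx = ∫_0^3 (9*x^4 + 36*x^3 + 24*x^2 - 24*x + 4) dx. Term by term:
    ∫_0^3 9*x^4 dx = 2187/5;  ∫_0^3 36*x^3 dx = 729;  ∫_0^3 24*x^2 dx = 216;
    ∫_0^3 -24*x dx = -108;  ∫_0^3 4 dx = 12.
  Sum: 2187/5 + 729 + 216 − 108 + 12 = 6432/5.
Adding: ||u||_{H^1}^2 = 6555/7 + 6432/5 = 77799/35.


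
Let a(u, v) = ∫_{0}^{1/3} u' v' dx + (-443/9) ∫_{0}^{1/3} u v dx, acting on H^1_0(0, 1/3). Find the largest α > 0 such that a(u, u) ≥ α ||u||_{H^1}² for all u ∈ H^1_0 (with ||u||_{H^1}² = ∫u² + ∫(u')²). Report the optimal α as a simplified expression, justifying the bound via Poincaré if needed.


α = (-443 + 81*π^2)/(9*(1 + 9*π^2))

Coercivity of a(·,·) on H^1_0(0, 1/3) means a(u, u) ≥ α ||u||_{H^1}² for every u ∈ H^1_0.
The interval has length L = 1/3, and Poincaré/coercivity depend only on L. Here a(u, u) = ∫(u')² + (-443/9)·∫u².
Here c = -443/9 < 0 with |c| < (π/L)² = 9*π^2, so coercivity still holds. The condition a(u,u) ≥ α||u||_{H^1}² reads (1−α)∫(u')² ≥ (α−c)∫u². Any admissible α is ≤ 1 (rapidly oscillating u have ∫u²/∫(u')² → 0), and α = 1 would force 0 ≥ (1−c)∫u², impossible since c < 1; so 1−α > 0. By the sharp Poincaré inequality on H^1_0 of an interval of length L, ∫(u')² ≥ (π/L)²∫u² with equality for the first sine mode sin(π(x−x₀)/L) (x₀ the left endpoint), so the inequality holds for all u iff (1−α)(π/L)² ≥ α − c, i.e. α ≤ ((π/L)² + c)/((π/L)² + 1) = (1 + c(L/π)²)/(1 + (L/π)²). (Direct route, valid since c ≤ 0: Poincaré gives c∫u² ≥ c(L/π)²∫(u')², so a(u,u) ≥ (1 + c(L/π)²)∫(u')², while ||u||_{H^1}² ≤ (1 + (L/π)²)∫(u')²; dividing yields the same α.) With (π/L)² = 9*π^2 and c = -443/9, the largest admissible constant is α = ((π/L)² + c)/((π/L)² + 1).
Simplifying, α = (-443 + 81*π^2)/(9*(1 + 9*π^2)).


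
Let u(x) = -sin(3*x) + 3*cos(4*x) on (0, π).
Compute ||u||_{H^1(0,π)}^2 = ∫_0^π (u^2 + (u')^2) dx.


||u||_{H^1(0,π)}^2 = 612/7 + 163*π/2

u'(x) = -12*sin(4*x) - 3*cos(3*x).
Expand u² and (u')² and integrate term by term on (0, π), using: for integers n ≥ 1, ∫_0^π sin²(nx) dx = ∫_0^π cos²(nx) dx = π/2; for n ≠ n', ∫_0^π sin(nx)sin(n'x) dx = ∫_0^π cos(nx)cos(n'x) dx = 0; and by product-to-sum, ∫_0^π sin(nx)cos(n'x) dx = ½∫_0^π [sin((n+n')x) + sin((n−n')x)] dx, which is 0 when n+n' is even and 2n/(n²−n'²) when n+n' is odd (it need not vanish on (0, π)).
  u² squared terms: (-1)²·∫sin(3x)² dx = 1·π/2 = π/2;  (3)²·∫cos(4x)² dx = 9·π/2 = 9*π/2.
  u² cross terms: 2·(-1)·(3)·∫sin(3x)·cos(4x) dx = -6·(-6/7) = 36/7.
  So ∫_0^π u² dx = π/2 + 9*π/2 + 36/7 = 36/7 + 5*π.
  (u')² squared terms: (-12)²·∫sin(4x)² dx = 144·π/2 = 72*π;  (-3)²·∫cos(3x)² dx = 9·π/2 = 9*π/2.
  (u')² cross terms: 2·(-12)·(-3)·∫sin(4x)·cos(3x) dx = 72·(8/7) = 576/7.
  So ∫_0^π (u')² dx = 72*π + 9*π/2 + 576/7 = 576/7 + 153*π/2.
||u||_{H^1}^2 = (36/7 + 5*π) + (576/7 + 153*π/2) = 612/7 + 163*π/2.


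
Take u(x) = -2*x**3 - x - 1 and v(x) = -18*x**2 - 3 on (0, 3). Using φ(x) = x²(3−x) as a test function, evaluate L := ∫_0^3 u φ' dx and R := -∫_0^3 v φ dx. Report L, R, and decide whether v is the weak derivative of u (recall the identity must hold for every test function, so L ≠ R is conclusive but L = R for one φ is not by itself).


LHS = 3051/20, RHS = 9153/20. No, v is not the weak derivative of u.

u(x) = -2*x**3 - x - 1, classical derivative u'(x) = -6*x**2 - 1.
φ(x) = x²(3−x), so φ'(x) = 3*x*(2 - x).
Note φ(0) = φ(3) = 0, so the boundary term u·φ vanishes.
LHS = ∫_0^3 u(x) φ'(x) dx = ∫_0^3 (6*x^5 - 12*x^4 + 3*x^3 - 3*x^2 - 6*x) dx. Term by term:
  ∫_0^3 6*x^5 dx = 729;  ∫_0^3 -12*x^4 dx = -2916/5;  ∫_0^3 3*x^3 dx = 243/4;
  ∫_0^3 -3*x^2 dx = -27;  ∫_0^3 -6*x dx = -27.
Sum: 729 − 2916/5 + 243/4 − 27 − 27 = 3051/20.
So LHS = 3051/20.
∫_0^3 v(x) φ(x) dx = ∫_0^3 (18*x^5 - 54*x^4 + 3*x^3 - 9*x^2) dx. Term by term:
  ∫_0^3 18*x^5 dx = 2187;  ∫_0^3 -54*x^4 dx = -13122/5;  ∫_0^3 3*x^3 dx = 243/4;
  ∫_0^3 -9*x^2 dx = -81.
Sum: 2187 − 13122/5 + 243/4 − 81 = -9153/20.
So RHS = -∫_0^3 v(x) φ(x) dx = 9153/20.
LHS − RHS = -3051/10 ≠ 0, so the identity fails.
(For a valid weak derivative the identity must hold for EVERY test function, in particular this one. The failure shows v is NOT the weak derivative of u.)
Correct weak derivative would be u'(x) = -6*x**2 - 1.


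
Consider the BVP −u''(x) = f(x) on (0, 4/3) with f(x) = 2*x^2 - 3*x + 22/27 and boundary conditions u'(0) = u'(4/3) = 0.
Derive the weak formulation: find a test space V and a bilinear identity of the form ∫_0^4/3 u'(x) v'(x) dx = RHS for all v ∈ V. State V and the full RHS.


V = H^1(0, 4/3) (no boundary constraint on v; u is determined up to an additive constant); weak form: ∫_0^4/3 u'v' dx = ∫_0^4/3 (2*x^2 - 3*x + 22/27) v dx for all v ∈ V.

Multiply both sides by a test function v and integrate from 0 to 4/3:
  ∫_0^4/3 −u''(x) v(x) dx = ∫_0^4/3 f(x) v(x) dx.
Integrate the LHS by parts once:
  ∫_0^4/3 −u'' v dx = −[u'(x) v(x)]_0^4/3 + ∫_0^4/3 u'(x) v'(x) dx.
Thus ∫_0^4/3 u'(x) v'(x) dx = ∫_0^4/3 f(x) v(x) dx + [u'(x) v(x)]_0^4/3.
Choose V so that boundary terms are either known or forced to vanish.
u has homogeneous Neumann: u'(0) = u'(4/3) = 0. So [u' v]_0^4/3 = 0·v(4/3) − 0·v(0) = 0 for any v; take V = H^1(0, 4/3).
Weak formulation: find u (satisfying any essential BC) such that ∫_0^4/3 u'(x) v'(x) dx = ∫_0^4/3 f v dx for all v ∈ V (homogeneous Neumann, so boundary terms vanish).
Substituting f(x) = 2*x^2 - 3*x + 22/27, the right-hand side is ∫_0^4/3 (2*x^2 - 3*x + 22/27) v dx.
Compatibility check (pure Neumann): taking v ≡ 1 ∈ V gives 0 = ∫_0^4/3 f dx + (0) − (0), i.e. ∫_0^4/3 f dx must equal u'(0) − u'(4/3) = 0. Indeed ∫_0^4/3 (2*x^2 - 3*x + 22/27) dx = 0, so the data are compatible. The solution is then unique only up to an additive constant (fix it e.g. by requiring ∫_0^4/3 u dx = 0).


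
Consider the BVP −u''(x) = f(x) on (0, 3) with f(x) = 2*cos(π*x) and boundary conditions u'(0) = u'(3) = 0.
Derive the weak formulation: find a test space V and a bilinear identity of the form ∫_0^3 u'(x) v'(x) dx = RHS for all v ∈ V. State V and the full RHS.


V = H^1(0, 3) (no boundary constraint on v; u is determined up to an additive constant); weak form: ∫_0^3 u'v' dx = ∫_0^3 (2*cos(π*x)) v dx for all v ∈ V.

Multiply both sides by a test function v and integrate from 0 to 3:
  ∫_0^3 −u''(x) v(x) dx = ∫_0^3 f(x) v(x) dx.
Integrate the LHS by parts once:
  ∫_0^3 −u'' v dx = −[u'(x) v(x)]_0^3 + ∫_0^3 u'(x) v'(x) dx.
Thus ∫_0^3 u'(x) v'(x) dx = ∫_0^3 f(x) v(x) dx + [u'(x) v(x)]_0^3.
Choose V so that boundary terms are either known or forced to vanish.
u has homogeneous Neumann: u'(0) = u'(3) = 0. So [u' v]_0^3 = 0·v(3) − 0·v(0) = 0 for any v; take V = H^1(0, 3).
Weak formulation: find u (satisfying any essential BC) such that ∫_0^3 u'(x) v'(x) dx = ∫_0^3 f v dx for all v ∈ V (homogeneous Neumann, so boundary terms vanish).
Substituting f(x) = 2*cos(π*x), the right-hand side is ∫_0^3 (2*cos(π*x)) v dx.
Compatibility check (pure Neumann): taking v ≡ 1 ∈ V gives 0 = ∫_0^3 f dx + (0) − (0), i.e. ∫_0^3 f dx must equal u'(0) − u'(3) = 0. Indeed ∫_0^3 (2*cos(π*x)) dx = 0, so the data are compatible. The solution is then unique only up to an additive constant (fix it e.g. by requiring ∫_0^3 u dx = 0).


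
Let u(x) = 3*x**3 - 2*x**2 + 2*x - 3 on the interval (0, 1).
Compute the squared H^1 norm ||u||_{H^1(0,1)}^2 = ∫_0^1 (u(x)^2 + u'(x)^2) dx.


||u||_{H^1}^2 = 3329/210

The H^1 norm (squared) on an interval (0, L) is
  ||u||_{H^1}^2 = ∫_0^L u(x)^2 dx + ∫_0^L u'(x)^2 dx.
Compute u'(x) = 9*x**2 - 4*x + 2.
Then u(x)^2 = 9*x**6 - 12*x**5 + 16*x**4 - 26*x**3 + 16*x**2 - 12*x + 9 and u'(x)^2 = 81*x**4 - 72*x**3 + 52*x**2 - 16*x + 4.
Integrate each monomial from 0 to 1 using ∫_0^1 c·x^n dx = c·1^(n+1)/(n+1):
  ∫_0^1 u(x)^2 dx = ∫_0^1 (9*x^6 - 12*x^5 + 16*x^4 - 26*x^3 + 16*x^2 - 12*x + 9) dx. Term by term:
    ∫_0^1 9*x^6 dx = 9/7;  ∫_0^1 -12*x^5 dx = -2;  ∫_0^1 16*x^4 dx = 16/5;
    ∫_0^1 -26*x^3 dx = -13/2;  ∫_0^1 16*x^2 dx = 16/3;  ∫_0^1 -12*x dx = -6;
    ∫_0^1 9 dx = 9.
  Sum: 9/7 − 2 + 16/5 − 13/2 + 16/3 − 6 + 9 = 907/210.
  ∫_0^1 u'(x)^2 dx = ∫_0^1 (81*x^4 - 72*x^3 + 52*x^2 - 16*x + 4) dx. Term by term:
    ∫_0^1 81*x^4 dx = 81/5;  ∫_0^1 -72*x^3 dx = -18;  ∫_0^1 52*x^2 dx = 52/3;
    ∫_0^1 -16*x dx = -8;  ∫_0^1 4 dx = 4.
  Sum: 81/5 − 18 + 52/3 − 8 + 4 = 173/15.
Adding: ||u||_{H^1}^2 = 907/210 + 173/15 = 3329/210.


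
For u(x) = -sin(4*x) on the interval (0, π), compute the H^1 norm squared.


||u||_{H^1(0,π)}^2 = 17*π/2

u'(x) = -4*cos(4*x).
Expand u² and (u')² and integrate term by term on (0, π), using: for integers n ≥ 1, ∫_0^π sin²(nx) dx = ∫_0^π cos²(nx) dx = π/2; for n ≠ n', ∫_0^π sin(nx)sin(n'x) dx = ∫_0^π cos(nx)cos(n'x) dx = 0; and by product-to-sum, ∫_0^π sin(nx)cos(n'x) dx = ½∫_0^π [sin((n+n')x) + sin((n−n')x)] dx, which is 0 when n+n' is even and 2n/(n²−n'²) when n+n' is odd (it need not vanish on (0, π)).
  u² squared terms: (-1)²·∫sin(4x)² dx = 1·π/2 = π/2.
  So ∫_0^π u² dx = π/2.
  (u')² squared terms: (-4)²·∫cos(4x)² dx = 16·π/2 = 8*π.
  So ∫_0^π (u')² dx = 8*π.
||u||_{H^1}^2 = (π/2) + (8*π) = 17*π/2.


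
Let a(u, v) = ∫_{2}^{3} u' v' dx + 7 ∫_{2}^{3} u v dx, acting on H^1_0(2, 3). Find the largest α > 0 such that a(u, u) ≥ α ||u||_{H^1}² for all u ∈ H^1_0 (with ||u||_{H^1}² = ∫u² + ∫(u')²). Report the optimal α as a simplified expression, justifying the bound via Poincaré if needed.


α = 1

Coercivity of a(·,·) on H^1_0(2, 3) means a(u, u) ≥ α ||u||_{H^1}² for every u ∈ H^1_0.
The interval has length L = 1, and Poincaré/coercivity depend only on L. Here a(u, u) = ∫(u')² + (7)·∫u².
Here c = 7 ≥ 1, so a(u,u) = ∫(u')² + c∫u² ≥ ∫(u')² + ∫u² = ||u||_{H^1}², i.e. α = 1 works. No larger α is possible: a(u,u) ≥ α||u||_{H^1}² means (1−α)∫(u')² ≥ (α−c)∫u², and for the modes u_n = sin(nπ(x−x₀)/L) (x₀ the left endpoint) one has ∫u_n²/∫(u_n')² = (L/(nπ))² → 0, so a(u_n,u_n)/||u_n||_{H^1}² → 1. Hence the optimal constant is α = 1.
Therefore α = 1.


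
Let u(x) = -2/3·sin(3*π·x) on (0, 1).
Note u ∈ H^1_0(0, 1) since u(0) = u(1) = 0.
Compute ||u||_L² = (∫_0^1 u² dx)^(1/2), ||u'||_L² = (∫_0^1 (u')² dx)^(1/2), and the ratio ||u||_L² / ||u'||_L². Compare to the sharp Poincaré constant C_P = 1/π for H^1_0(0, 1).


||u||_L² / ||u'||_L² = 1/(3*π) < C_P = 1/π.

u(x) = -2/3·sin(3*π·x), so u'(x) = -2*π*cos(3*π*x).
Writing u(x) = A·sin(kπx/L) with A = -2/3 and k = 3, use ∫_0^L sin²(kπx/L) dx = L/2 and ∫_0^L cos²(kπx/L) dx = L/2.
u² = 4/9·sin²(3*π·x) and (u')² = 4*π^2·cos²(3*π·x), and each of sin², cos² integrates to L/2 = 1/2 over (0, 1).
∫_0^1 u² dx = 2/9, so ||u||_L² = sqrt(2)/3.
∫_0^1 (u')² dx = 2*π^2, so ||u'||_L² = sqrt(2)*π.
Ratio ||u||_L² / ||u'||_L² = 1/(3*π).
Sharp Poincaré constant on H^1_0(0, 1) is C_P = L/π = 1/π, achieved by sin(π·x).
This is the k = 3 harmonic; the ratio L/(kπ) is strictly less than C_P = L/π, consistent with the sharp inequality ||u||_L² ≤ C_P ||u'||_L².


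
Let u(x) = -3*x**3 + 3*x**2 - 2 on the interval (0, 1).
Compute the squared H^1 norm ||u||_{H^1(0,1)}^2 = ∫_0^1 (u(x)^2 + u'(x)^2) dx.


||u||_{H^1}^2 = 30/7

The H^1 norm (squared) on an interval (0, L) is
  ||u||_{H^1}^2 = ∫_0^L u(x)^2 dx + ∫_0^L u'(x)^2 dx.
Compute u'(x) = -9*x**2 + 6*x.
Then u(x)^2 = 9*x**6 - 18*x**5 + 9*x**4 + 12*x**3 - 12*x**2 + 4 and u'(x)^2 = 81*x**4 - 108*x**3 + 36*x**2.
Integrate each monomial from 0 to 1 using ∫_0^1 c·x^n dx = c·1^(n+1)/(n+1):
  ∫_0^1 u(x)^2 dx = ∫_0^1 (9*x^6 - 18*x^5 + 9*x^4 + 12*x^3 - 12*x^2 + 4) dx. Term by term:
    ∫_0^1 9*x^6 dx = 9/7;  ∫_0^1 -18*x^5 dx = -3;  ∫_0^1 9*x^4 dx = 9/5;
    ∫_0^1 12*x^3 dx = 3;  ∫_0^1 -12*x^2 dx = -4;  ∫_0^1 4 dx = 4.
  Sum: 9/7 − 3 + 9/5 + 3 − 4 + 4 = 108/35.
  ∫_0^1 u'(x)^2 dx = ∫_0^1 (81*x^4 - 108*x^3 + 36*x^2) dx. Term by term:
    ∫_0^1 81*x^4 dx = 81/5;  ∫_0^1 -108*x^3 dx = -27;  ∫_0^1 36*x^2 dx = 12.
  Sum: 81/5 − 27 + 12 = 6/5.
Adding: ||u||_{H^1}^2 = 108/35 + 6/5 = 30/7.


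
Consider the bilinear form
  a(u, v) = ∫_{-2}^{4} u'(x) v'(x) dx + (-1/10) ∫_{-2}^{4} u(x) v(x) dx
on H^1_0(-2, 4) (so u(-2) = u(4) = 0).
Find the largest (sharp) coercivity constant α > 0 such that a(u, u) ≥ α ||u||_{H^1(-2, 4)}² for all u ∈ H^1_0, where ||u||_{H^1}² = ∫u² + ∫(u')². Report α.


α = (-18/5 + π^2)/(π^2 + 36)

Coercivity of a(·,·) on H^1_0(-2, 4) means a(u, u) ≥ α ||u||_{H^1}² for every u ∈ H^1_0.
The interval has length L = 6, and Poincaré/coercivity depend only on L. Here a(u, u) = ∫(u')² + (-1/10)·∫u².
Here c = -1/10 < 0 with |c| < (π/L)² = π^2/36, so coercivity still holds. The condition a(u,u) ≥ α||u||_{H^1}² reads (1−α)∫(u')² ≥ (α−c)∫u². Any admissible α is ≤ 1 (rapidly oscillating u have ∫u²/∫(u')² → 0), and α = 1 would force 0 ≥ (1−c)∫u², impossible since c < 1; so 1−α > 0. By the sharp Poincaré inequality on H^1_0 of an interval of length L, ∫(u')² ≥ (π/L)²∫u² with equality for the first sine mode sin(π(x−x₀)/L) (x₀ the left endpoint), so the inequality holds for all u iff (1−α)(π/L)² ≥ α − c, i.e. α ≤ ((π/L)² + c)/((π/L)² + 1) = (1 + c(L/π)²)/(1 + (L/π)²). (Direct route, valid since c ≤ 0: Poincaré gives c∫u² ≥ c(L/π)²∫(u')², so a(u,u) ≥ (1 + c(L/π)²)∫(u')², while ||u||_{H^1}² ≤ (1 + (L/π)²)∫(u')²; dividing yields the same α.) With (π/L)² = π^2/36 and c = -1/10, the largest admissible constant is α = ((π/L)² + c)/((π/L)² + 1).
Simplifying, α = (-18/5 + π^2)/(π^2 + 36).


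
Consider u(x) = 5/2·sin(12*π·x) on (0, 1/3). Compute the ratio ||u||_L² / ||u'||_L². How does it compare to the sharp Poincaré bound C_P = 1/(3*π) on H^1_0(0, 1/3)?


||u||_L² / ||u'||_L² = 1/(12*π) < C_P = 1/(3*π).

u(x) = 5/2·sin(12*π·x), so u'(x) = 30*π*cos(12*π*x).
Writing u(x) = A·sin(kπx/L) with A = 5/2 and k = 4, use ∫_0^L sin²(kπx/L) dx = L/2 and ∫_0^L cos²(kπx/L) dx = L/2.
u² = 25/4·sin²(12*π·x) and (u')² = 900*π^2·cos²(12*π·x), and each of sin², cos² integrates to L/2 = 1/6 over (0, 1/3).
∫_0^1/3 u² dx = 25/24, so ||u||_L² = 5*sqrt(6)/12.
∫_0^1/3 (u')² dx = 150*π^2, so ||u'||_L² = 5*sqrt(6)*π.
Ratio ||u||_L² / ||u'||_L² = 1/(12*π).
Sharp Poincaré constant on H^1_0(0, 1/3) is C_P = L/π = 1/(3*π), achieved by sin(3*π·x).
This is the k = 4 harmonic; the ratio L/(kπ) is strictly less than C_P = L/π, consistent with the sharp inequality ||u||_L² ≤ C_P ||u'||_L².


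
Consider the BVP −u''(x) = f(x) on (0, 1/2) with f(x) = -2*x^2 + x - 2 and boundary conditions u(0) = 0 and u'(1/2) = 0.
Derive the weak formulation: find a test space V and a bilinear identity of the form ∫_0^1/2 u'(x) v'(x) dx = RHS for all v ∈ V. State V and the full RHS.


V = {v ∈ H^1(0, 1/2) : v(0) = 0} (test functions vanish at x = 0 where u is specified); weak form: ∫_0^1/2 u'v' dx = ∫_0^1/2 (-2*x^2 + x - 2) v dx for all v ∈ V.

Multiply both sides by a test function v and integrate from 0 to 1/2:
  ∫_0^1/2 −u''(x) v(x) dx = ∫_0^1/2 f(x) v(x) dx.
Integrate the LHS by parts once:
  ∫_0^1/2 −u'' v dx = −[u'(x) v(x)]_0^1/2 + ∫_0^1/2 u'(x) v'(x) dx.
Thus ∫_0^1/2 u'(x) v'(x) dx = ∫_0^1/2 f(x) v(x) dx + [u'(x) v(x)]_0^1/2.
Choose V so that boundary terms are either known or forced to vanish.
Mixed BC: u(0) = 0 (Dirichlet) and u'(1/2) = 0 (Neumann). Define V = {v ∈ H^1(0, 1/2) : v(0) = 0}. Then [u' v]_0^1/2 = u'(1/2)·v(1/2) − u'(0)·0 = 0.
Weak formulation: find u (satisfying any essential BC) such that ∫_0^1/2 u'(x) v'(x) dx = ∫_0^1/2 f v dx for all v ∈ V (Dirichlet at 0 absorbed into V; the Neumann datum at x = 1/2 is zero, so no boundary term remains).
Substituting f(x) = -2*x^2 + x - 2, the right-hand side is ∫_0^1/2 (-2*x^2 + x - 2) v dx.


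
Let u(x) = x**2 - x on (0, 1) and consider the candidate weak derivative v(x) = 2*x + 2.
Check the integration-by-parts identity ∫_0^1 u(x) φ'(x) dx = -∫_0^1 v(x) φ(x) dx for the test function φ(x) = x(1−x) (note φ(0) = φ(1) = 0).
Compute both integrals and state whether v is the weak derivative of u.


LHS = 0, RHS = -1/2. No, v is not the weak derivative of u.

u(x) = x**2 - x, classical derivative u'(x) = 2*x - 1.
φ(x) = x(1−x), so φ'(x) = 1 - 2*x.
Note φ(0) = φ(1) = 0, so the boundary term u·φ vanishes.
LHS = ∫_0^1 u(x) φ'(x) dx = ∫_0^1 (-2*x^3 + 3*x^2 - x) dx. Term by term:
  ∫_0^1 -2*x^3 dx = -1/2;  ∫_0^1 3*x^2 dx = 1;  ∫_0^1 -x dx = -1/2.
Sum: -1/2 + 1 − 1/2 = 0.
So LHS = 0.
∫_0^1 v(x) φ(x) dx = ∫_0^1 (-2*x^3 + 2*x) dx. Term by term:
  ∫_0^1 -2*x^3 dx = -1/2;  ∫_0^1 2*x dx = 1.
Sum: -1/2 + 1 = 1/2.
So RHS = -∫_0^1 v(x) φ(x) dx = -1/2.
LHS − RHS = 1/2 ≠ 0, so the identity fails.
(For a valid weak derivative the identity must hold for EVERY test function, in particular this one. The failure shows v is NOT the weak derivative of u.)
Correct weak derivative would be u'(x) = 2*x - 1.


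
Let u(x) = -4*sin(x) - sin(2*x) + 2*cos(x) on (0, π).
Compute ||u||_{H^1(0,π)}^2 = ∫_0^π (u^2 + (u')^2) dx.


||u||_{H^1(0,π)}^2 = -32/3 + 45*π/2

u'(x) = -2*sin(x) - 4*cos(x) - 2*cos(2*x).
Expand u² and (u')² and integrate term by term on (0, π), using: for integers n ≥ 1, ∫_0^π sin²(nx) dx = ∫_0^π cos²(nx) dx = π/2; for n ≠ n', ∫_0^π sin(nx)sin(n'x) dx = ∫_0^π cos(nx)cos(n'x) dx = 0; and by product-to-sum, ∫_0^π sin(nx)cos(n'x) dx = ½∫_0^π [sin((n+n')x) + sin((n−n')x)] dx, which is 0 when n+n' is even and 2n/(n²−n'²) when n+n' is odd (it need not vanish on (0, π)).
  u² squared terms: (-1)²·∫sin(2x)² dx = 1·π/2 = π/2;  (-4)²·∫sin(x)² dx = 16·π/2 = 8*π;  (2)²·∫cos(x)² dx = 4·π/2 = 2*π.
  u² cross terms: 2·(-1)·(-4)·∫sin(2x)·sin(x) dx = 8·(0) = 0;  2·(-1)·(2)·∫sin(2x)·cos(x) dx = -4·(4/3) = -16/3;  2·(-4)·(2)·∫sin(x)·cos(x) dx = -16·(0) = 0.
  So ∫_0^π u² dx = π/2 + 8*π + 2*π + 0 − 16/3 + 0 = -16/3 + 21*π/2.
  (u')² squared terms: (-4)²·∫cos(x)² dx = 16·π/2 = 8*π;  (-2)²·∫cos(2x)² dx = 4·π/2 = 2*π;  (-2)²·∫sin(x)² dx = 4·π/2 = 2*π.
  (u')² cross terms: 2·(-4)·(-2)·∫cos(x)·cos(2x) dx = 16·(0) = 0;  2·(-4)·(-2)·∫cos(x)·sin(x) dx = 16·(0) = 0;  2·(-2)·(-2)·∫cos(2x)·sin(x) dx = 8·(-2/3) = -16/3.
  So ∫_0^π (u')² dx = 8*π + 2*π + 2*π + 0 + 0 − 16/3 = -16/3 + 12*π.
||u||_{H^1}^2 = (-16/3 + 21*π/2) + (-16/3 + 12*π) = -32/3 + 45*π/2.


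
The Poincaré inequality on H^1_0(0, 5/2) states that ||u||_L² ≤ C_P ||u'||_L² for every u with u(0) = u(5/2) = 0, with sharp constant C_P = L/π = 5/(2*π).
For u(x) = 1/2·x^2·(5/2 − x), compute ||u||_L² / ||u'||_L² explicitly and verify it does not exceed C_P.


||u||_L² / ||u'||_L² = 5*sqrt(14)/28 < C_P = 5/(2*π).

u(x) = 1/2·x^2·(5/2 − x), so u'(x) = x*(5 - 3*x)/2.
u(x) = 1/2·x^2·(5/2 − x) vanishes at x = 0 and x = 5/2, so u ∈ H^1_0(0, 5/2). Differentiate via the product rule and integrate the resulting polynomials term by term.
  ∫_0^5/2 u² dx = ∫_0^5/2 (x^6/4 - 5*x^5/4 + 25*x^4/16) dx. Term by term:
    ∫_0^5/2 x^6/4 dx = 78125/3584;  ∫_0^5/2 -5*x^5/4 dx = -78125/1536;  ∫_0^5/2 25*x^4/16 dx = 15625/512.
  Sum: 78125/3584 − 78125/1536 + 15625/512 = 15625/10752.
  ∫_0^5/2 (u')² dx = ∫_0^5/2 (9*x^4/4 - 15*x^3/2 + 25*x^2/4) dx. Term by term:
    ∫_0^5/2 9*x^4/4 dx = 5625/128;  ∫_0^5/2 -15*x^3/2 dx = -9375/128;  ∫_0^5/2 25*x^2/4 dx = 3125/96.
  Sum: 5625/128 − 9375/128 + 3125/96 = 625/192.
∫_0^5/2 u² dx = 15625/10752, so ||u||_L² = 125*sqrt(42)/672.
∫_0^5/2 (u')² dx = 625/192, so ||u'||_L² = 25*sqrt(3)/24.
Ratio ||u||_L² / ||u'||_L² = 5*sqrt(14)/28.
Sharp Poincaré constant on H^1_0(0, 5/2) is C_P = L/π = 5/(2*π), achieved by sin(2*π/5·x).
A polynomial bump cannot attain the sharp Poincaré constant (only the first sine eigenfunction does), so the ratio is strictly less than C_P, consistent with ||u||_L² ≤ C_P ||u'||_L².


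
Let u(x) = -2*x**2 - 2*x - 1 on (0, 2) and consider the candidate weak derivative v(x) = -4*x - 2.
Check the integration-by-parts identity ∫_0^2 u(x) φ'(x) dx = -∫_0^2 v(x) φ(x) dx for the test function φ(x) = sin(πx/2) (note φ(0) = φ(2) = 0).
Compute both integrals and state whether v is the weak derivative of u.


LHS = 24/π, RHS = 24/π. Yes, v = u' weakly.

u(x) = -2*x**2 - 2*x - 1, classical derivative u'(x) = -4*x - 2.
φ(x) = sin(πx/2), so φ'(x) = π*cos(π*x/2)/2.
Note φ(0) = φ(2) = 0, so the boundary term u·φ vanishes.
LHS = ∫_0^2 u(x) φ'(x) dx = ∫_0^2 (-π*x^2*cos(π*x/2) - π*x*cos(π*x/2) - π*cos(π*x/2)/2) dx. Term by term:
  ∫_0^2 -π*cos(π*x/2)/2 dx = 0;  ∫_0^2 -π*x*cos(π*x/2) dx = 8/π;  ∫_0^2 -π*x^2*cos(π*x/2) dx = 16/π.
Sum: 0 + 8/π + 16/π = 24/π.
So LHS = 24/π.
∫_0^2 v(x) φ(x) dx = ∫_0^2 (-4*x*sin(π*x/2) - 2*sin(π*x/2)) dx. Term by term:
  ∫_0^2 -2*sin(π*x/2) dx = -8/π;  ∫_0^2 -4*x*sin(π*x/2) dx = -16/π.
Sum: -8/π − 16/π = -24/π.
So RHS = -∫_0^2 v(x) φ(x) dx = 24/π.
LHS = RHS, so the identity holds for this test φ.
Moreover u is smooth here and v(x) = u'(x) = -4*x - 2 pointwise, so the identity holds for every test function. Hence v is the weak derivative of u.


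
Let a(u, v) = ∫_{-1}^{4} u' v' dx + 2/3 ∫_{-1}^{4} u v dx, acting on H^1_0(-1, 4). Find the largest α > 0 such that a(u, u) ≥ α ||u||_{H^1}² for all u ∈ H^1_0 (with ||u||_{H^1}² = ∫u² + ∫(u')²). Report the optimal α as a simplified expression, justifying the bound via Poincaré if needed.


α = (π^2 + 50/3)/(π^2 + 25)

Coercivity of a(·,·) on H^1_0(-1, 4) means a(u, u) ≥ α ||u||_{H^1}² for every u ∈ H^1_0.
The interval has length L = 5, and Poincaré/coercivity depend only on L. Here a(u, u) = ∫(u')² + (2/3)·∫u².
Here 0 < c = 2/3 < 1. The condition a(u,u) ≥ α||u||_{H^1}² reads (1−α)∫(u')² ≥ (α−c)∫u². Any admissible α is ≤ 1 (rapidly oscillating u have ∫u²/∫(u')² → 0), and α = 1 would force 0 ≥ (1−c)∫u², impossible since c < 1; so 1−α > 0. By the sharp Poincaré inequality on H^1_0 of an interval of length L, ∫(u')² ≥ (π/L)²∫u² with equality for the first sine mode sin(π(x−x₀)/L) (x₀ the left endpoint), so the inequality holds for all u iff (1−α)(π/L)² ≥ α − c, i.e. α ≤ ((π/L)² + c)/((π/L)² + 1) = (1 + c(L/π)²)/(1 + (L/π)²). With (π/L)² = π^2/25 and c = 2/3, the largest admissible constant is α = ((π/L)² + c)/((π/L)² + 1).
Simplifying, α = (π^2 + 50/3)/(π^2 + 25).


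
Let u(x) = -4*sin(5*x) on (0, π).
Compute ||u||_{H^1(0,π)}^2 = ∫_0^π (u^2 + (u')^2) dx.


||u||_{H^1(0,π)}^2 = 208*π

u'(x) = -20*cos(5*x).
Expand u² and (u')² and integrate term by term on (0, π), using: for integers n ≥ 1, ∫_0^π sin²(nx) dx = ∫_0^π cos²(nx) dx = π/2; for n ≠ n', ∫_0^π sin(nx)sin(n'x) dx = ∫_0^π cos(nx)cos(n'x) dx = 0; and by product-to-sum, ∫_0^π sin(nx)cos(n'x) dx = ½∫_0^π [sin((n+n')x) + sin((n−n')x)] dx, which is 0 when n+n' is even and 2n/(n²−n'²) when n+n' is odd (it need not vanish on (0, π)).
  u² squared terms: (-4)²·∫sin(5x)² dx = 16·π/2 = 8*π.
  So ∫_0^π u² dx = 8*π.
  (u')² squared terms: (-20)²·∫cos(5x)² dx = 400·π/2 = 200*π.
  So ∫_0^π (u')² dx = 200*π.
||u||_{H^1}^2 = (8*π) + (200*π) = 208*π.


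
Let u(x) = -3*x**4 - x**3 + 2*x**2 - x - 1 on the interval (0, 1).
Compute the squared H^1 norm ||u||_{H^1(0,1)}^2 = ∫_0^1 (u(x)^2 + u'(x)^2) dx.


||u||_{H^1}^2 = 275/12

The H^1 norm (squared) on an interval (0, L) is
  ||u||_{H^1}^2 = ∫_0^L u(x)^2 dx + ∫_0^L u'(x)^2 dx.
Compute u'(x) = -12*x**3 - 3*x**2 + 4*x - 1.
Then u(x)^2 = 9*x**8 + 6*x**7 - 11*x**6 + 2*x**5 + 12*x**4 - 2*x**3 - 3*x**2 + 2*x + 1 and u'(x)^2 = 144*x**6 + 72*x**5 - 87*x**4 + 22*x**2 - 8*x + 1.
Integrate each monomial from 0 to 1 using ∫_0^1 c·x^n dx = c·1^(n+1)/(n+1):
  ∫_0^1 u(x)^2 dx = ∫_0^1 (9*x^8 + 6*x^7 - 11*x^6 + 2*x^5 + 12*x^4 - 2*x^3 - 3*x^2 + 2*x + 1) dx. Term by term:
    ∫_0^1 9*x^8 dx = 1;  ∫_0^1 6*x^7 dx = 3/4;  ∫_0^1 -11*x^6 dx = -11/7;
    ∫_0^1 2*x^5 dx = 1/3;  ∫_0^1 12*x^4 dx = 12/5;  ∫_0^1 -2*x^3 dx = -1/2;
    ∫_0^1 -3*x^2 dx = -1;  ∫_0^1 2*x dx = 1;  ∫_0^1 1 dx = 1.
  Sum: 1 + 3/4 − 11/7 + 1/3 + 12/5 − 1/2 − 1 + 1 + 1 = 1433/420.
  ∫_0^1 u'(x)^2 dx = ∫_0^1 (144*x^6 + 72*x^5 - 87*x^4 + 22*x^2 - 8*x + 1) dx. Term by term:
    ∫_0^1 144*x^6 dx = 144/7;  ∫_0^1 72*x^5 dx = 12;  ∫_0^1 -87*x^4 dx = -87/5;
    ∫_0^1 22*x^2 dx = 22/3;  ∫_0^1 -8*x dx = -4;  ∫_0^1 1 dx = 1.
  Sum: 144/7 + 12 − 87/5 + 22/3 − 4 + 1 = 2048/105.
Adding: ||u||_{H^1}^2 = 1433/420 + 2048/105 = 275/12.


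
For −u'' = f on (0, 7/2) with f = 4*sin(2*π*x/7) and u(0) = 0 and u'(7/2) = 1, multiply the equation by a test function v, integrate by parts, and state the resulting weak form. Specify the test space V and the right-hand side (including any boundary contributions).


V = {v ∈ H^1(0, 7/2) : v(0) = 0} (test functions vanish at x = 0 where u is specified); weak form: ∫_0^7/2 u'v' dx = ∫_0^7/2 (4*sin(2*π*x/7)) v dx + v(7/2) for all v ∈ V.

Multiply both sides by a test function v and integrate from 0 to 7/2:
  ∫_0^7/2 −u''(x) v(x) dx = ∫_0^7/2 f(x) v(x) dx.
Integrate the LHS by parts once:
  ∫_0^7/2 −u'' v dx = −[u'(x) v(x)]_0^7/2 + ∫_0^7/2 u'(x) v'(x) dx.
Thus ∫_0^7/2 u'(x) v'(x) dx = ∫_0^7/2 f(x) v(x) dx + [u'(x) v(x)]_0^7/2.
Choose V so that boundary terms are either known or forced to vanish.
Mixed BC: u(0) = 0 (Dirichlet) and u'(7/2) = 1 (Neumann). Define V = {v ∈ H^1(0, 7/2) : v(0) = 0}. Then [u' v]_0^7/2 = u'(7/2)·v(7/2) − u'(0)·0 = v(7/2).
Weak formulation: find u (satisfying any essential BC) such that ∫_0^7/2 u'(x) v'(x) dx = ∫_0^7/2 f v dx + v(7/2) for all v ∈ V (Dirichlet at 0 absorbed into V; Neumann datum at x = 7/2 contributes the boundary term).
Substituting f(x) = 4*sin(2*π*x/7), the right-hand side is ∫_0^7/2 (4*sin(2*π*x/7)) v dx + v(7/2).


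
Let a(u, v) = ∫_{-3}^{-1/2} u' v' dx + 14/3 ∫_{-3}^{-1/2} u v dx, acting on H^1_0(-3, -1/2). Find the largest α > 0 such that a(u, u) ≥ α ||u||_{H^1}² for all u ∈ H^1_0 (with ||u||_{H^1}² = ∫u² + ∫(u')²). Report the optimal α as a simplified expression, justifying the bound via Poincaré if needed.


α = 1

Coercivity of a(·,·) on H^1_0(-3, -1/2) means a(u, u) ≥ α ||u||_{H^1}² for every u ∈ H^1_0.
The interval has length L = 5/2, and Poincaré/coercivity depend only on L. Here a(u, u) = ∫(u')² + (14/3)·∫u².
Here c = 14/3 ≥ 1, so a(u,u) = ∫(u')² + c∫u² ≥ ∫(u')² + ∫u² = ||u||_{H^1}², i.e. α = 1 works. No larger α is possible: a(u,u) ≥ α||u||_{H^1}² means (1−α)∫(u')² ≥ (α−c)∫u², and for the modes u_n = sin(nπ(x−x₀)/L) (x₀ the left endpoint) one has ∫u_n²/∫(u_n')² = (L/(nπ))² → 0, so a(u_n,u_n)/||u_n||_{H^1}² → 1. Hence the optimal constant is α = 1.
Therefore α = 1.


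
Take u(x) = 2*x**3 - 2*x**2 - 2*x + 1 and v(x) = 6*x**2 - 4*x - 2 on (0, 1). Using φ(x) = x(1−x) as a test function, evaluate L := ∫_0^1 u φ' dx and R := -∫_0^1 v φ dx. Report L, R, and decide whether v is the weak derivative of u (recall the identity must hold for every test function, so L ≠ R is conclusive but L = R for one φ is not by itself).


LHS = 11/30, RHS = 11/30. Yes, v = u' weakly.

u(x) = 2*x**3 - 2*x**2 - 2*x + 1, classical derivative u'(x) = 6*x**2 - 4*x - 2.
φ(x) = x(1−x), so φ'(x) = 1 - 2*x.
Note φ(0) = φ(1) = 0, so the boundary term u·φ vanishes.
LHS = ∫_0^1 u(x) φ'(x) dx = ∫_0^1 (-4*x^4 + 6*x^3 + 2*x^2 - 4*x + 1) dx. Term by term:
  ∫_0^1 -4*x^4 dx = -4/5;  ∫_0^1 6*x^3 dx = 3/2;  ∫_0^1 2*x^2 dx = 2/3;
  ∫_0^1 -4*x dx = -2;  ∫_0^1 1 dx = 1.
Sum: -4/5 + 3/2 + 2/3 − 2 + 1 = 11/30.
So LHS = 11/30.
∫_0^1 v(x) φ(x) dx = ∫_0^1 (-6*x^4 + 10*x^3 - 2*x^2 - 2*x) dx. Term by term:
  ∫_0^1 -6*x^4 dx = -6/5;  ∫_0^1 10*x^3 dx = 5/2;  ∫_0^1 -2*x^2 dx = -2/3;
  ∫_0^1 -2*x dx = -1.
Sum: -6/5 + 5/2 − 2/3 − 1 = -11/30.
So RHS = -∫_0^1 v(x) φ(x) dx = 11/30.
LHS = RHS, so the identity holds for this test φ.
Moreover u is smooth here and v(x) = u'(x) = 6*x**2 - 4*x - 2 pointwise, so the identity holds for every test function. Hence v is the weak derivative of u.


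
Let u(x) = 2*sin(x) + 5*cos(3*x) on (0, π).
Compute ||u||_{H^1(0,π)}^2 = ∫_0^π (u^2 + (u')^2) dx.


||u||_{H^1(0,π)}^2 = 129*π

u'(x) = -15*sin(3*x) + 2*cos(x).
Expand u² and (u')² and integrate term by term on (0, π), using: for integers n ≥ 1, ∫_0^π sin²(nx) dx = ∫_0^π cos²(nx) dx = π/2; for n ≠ n', ∫_0^π sin(nx)sin(n'x) dx = ∫_0^π cos(nx)cos(n'x) dx = 0; and by product-to-sum, ∫_0^π sin(nx)cos(n'x) dx = ½∫_0^π [sin((n+n')x) + sin((n−n')x)] dx, which is 0 when n+n' is even and 2n/(n²−n'²) when n+n' is odd (it need not vanish on (0, π)).
  u² squared terms: (2)²·∫sin(x)² dx = 4·π/2 = 2*π;  (5)²·∫cos(3x)² dx = 25·π/2 = 25*π/2.
  u² cross terms: 2·(2)·(5)·∫sin(x)·cos(3x) dx = 20·(0) = 0.
  So ∫_0^π u² dx = 2*π + 25*π/2 + 0 = 29*π/2.
  (u')² squared terms: (-15)²·∫sin(3x)² dx = 225·π/2 = 225*π/2;  (2)²·∫cos(x)² dx = 4·π/2 = 2*π.
  (u')² cross terms: 2·(-15)·(2)·∫sin(3x)·cos(x) dx = -60·(0) = 0.
  So ∫_0^π (u')² dx = 225*π/2 + 2*π + 0 = 229*π/2.
||u||_{H^1}^2 = (29*π/2) + (229*π/2) = 129*π.


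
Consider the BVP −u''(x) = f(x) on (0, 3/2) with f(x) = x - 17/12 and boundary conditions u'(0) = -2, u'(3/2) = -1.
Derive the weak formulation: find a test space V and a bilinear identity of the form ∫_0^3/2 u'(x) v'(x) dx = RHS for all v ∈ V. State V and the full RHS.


V = H^1(0, 3/2) (v unrestricted at boundary; u is determined up to an additive constant); weak form: ∫_0^3/2 u'v' dx = ∫_0^3/2 (x - 17/12) v dx − v(3/2) + 2·v(0) for all v ∈ V.

Multiply both sides by a test function v and integrate from 0 to 3/2:
  ∫_0^3/2 −u''(x) v(x) dx = ∫_0^3/2 f(x) v(x) dx.
Integrate the LHS by parts once:
  ∫_0^3/2 −u'' v dx = −[u'(x) v(x)]_0^3/2 + ∫_0^3/2 u'(x) v'(x) dx.
Thus ∫_0^3/2 u'(x) v'(x) dx = ∫_0^3/2 f(x) v(x) dx + [u'(x) v(x)]_0^3/2.
Choose V so that boundary terms are either known or forced to vanish.
u has inhomogeneous Neumann u'(0) = -2, u'(3/2) = -1. [u' v]_0^3/2 = (-1)·v(3/2) − (-2)·v(0) = − v(3/2) + 2·v(0). Take V = H^1(0, 3/2); boundary term becomes part of RHS.
Weak formulation: find u (satisfying any essential BC) such that ∫_0^3/2 u'(x) v'(x) dx = ∫_0^3/2 f v dx − v(3/2) + 2·v(0) for all v ∈ V (Neumann data are natural BCs: they enter the RHS as boundary terms).
Substituting f(x) = x - 17/12, the right-hand side is ∫_0^3/2 (x - 17/12) v dx − v(3/2) + 2·v(0).
Compatibility check (pure Neumann): taking v ≡ 1 ∈ V gives 0 = ∫_0^3/2 f dx + (-1) − (-2), i.e. ∫_0^3/2 f dx must equal u'(0) − u'(3/2) = -1. Indeed ∫_0^3/2 (x - 17/12) dx = -1, so the data are compatible. The solution is then unique only up to an additive constant (fix it e.g. by requiring ∫_0^3/2 u dx = 0).


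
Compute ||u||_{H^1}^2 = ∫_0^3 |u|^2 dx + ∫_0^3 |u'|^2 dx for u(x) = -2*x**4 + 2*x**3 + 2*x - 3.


||u||_{H^1}^2 = 450231/35

The H^1 norm (squared) on an interval (0, L) is
  ||u||_{H^1}^2 = ∫_0^L u(x)^2 dx + ∫_0^L u'(x)^2 dx.
Compute u'(x) = -8*x**3 + 6*x**2 + 2.
Then u(x)^2 = 4*x**8 - 8*x**7 + 4*x**6 - 8*x**5 + 20*x**4 - 12*x**3 + 4*x**2 - 12*x + 9 and u'(x)^2 = 64*x**6 - 96*x**5 + 36*x**4 - 32*x**3 + 24*x**2 + 4.
Integrate each monomial from 0 to 3 using ∫_0^3 c·x^n dx = c·3^(n+1)/(n+1):
  ∫_0^3 u(x)^2 dx = ∫_0^3 (4*x^8 - 8*x^7 + 4*x^6 - 8*x^5 + 20*x^4 - 12*x^3 + 4*x^2 - 12*x + 9) dx. Term by term:
    ∫_0^3 4*x^8 dx = 8748;  ∫_0^3 -8*x^7 dx = -6561;  ∫_0^3 4*x^6 dx = 8748/7;
    ∫_0^3 -8*x^5 dx = -972;  ∫_0^3 20*x^4 dx = 972;  ∫_0^3 -12*x^3 dx = -243;
    ∫_0^3 4*x^2 dx = 36;  ∫_0^3 -12*x dx = -54;  ∫_0^3 9 dx = 27.
  Sum: 8748 − 6561 + 8748/7 − 972 + 972 − 243 + 36 − 54 + 27 = 22419/7.
  ∫_0^3 u'(x)^2 dx = ∫_0^3 (64*x^6 - 96*x^5 + 36*x^4 - 32*x^3 + 24*x^2 + 4) dx. Term by term:
    ∫_0^3 64*x^6 dx = 139968/7;  ∫_0^3 -96*x^5 dx = -11664;  ∫_0^3 36*x^4 dx = 8748/5;
    ∫_0^3 -32*x^3 dx = -648;  ∫_0^3 24*x^2 dx = 216;  ∫_0^3 4 dx = 12.
  Sum: 139968/7 − 11664 + 8748/5 − 648 + 216 + 12 = 338136/35.
Adding: ||u||_{H^1}^2 = 22419/7 + 338136/35 = 450231/35.
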